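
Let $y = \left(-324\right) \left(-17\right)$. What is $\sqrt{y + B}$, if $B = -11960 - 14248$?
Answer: $30 i \sqrt{23} \approx 143.88 i$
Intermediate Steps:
$y = 5508$
$B = -26208$ ($B = -11960 - 14248 = -26208$)
$\sqrt{y + B} = \sqrt{5508 - 26208} = \sqrt{-20700} = 30 i \sqrt{23}$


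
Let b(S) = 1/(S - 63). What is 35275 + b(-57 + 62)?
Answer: 2045949/58 ≈ 35275.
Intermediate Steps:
b(S) = 1/(-63 + S)
35275 + b(-57 + 62) = 35275 + 1/(-63 + (-57 + 62)) = 35275 + 1/(-63 + 5) = 35275 + 1/(-58) = 35275 - 1/58 = 2045949/58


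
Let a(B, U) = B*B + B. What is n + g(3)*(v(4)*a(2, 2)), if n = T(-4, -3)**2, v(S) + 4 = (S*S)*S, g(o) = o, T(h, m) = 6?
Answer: 1116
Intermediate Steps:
a(B, U) = B + B**2 (a(B, U) = B**2 + B = B + B**2)
v(S) = -4 + S**3 (v(S) = -4 + (S*S)*S = -4 + S**2*S = -4 + S**3)
n = 36 (n = 6**2 = 36)
n + g(3)*(v(4)*a(2, 2)) = 36 + 3*((-4 + 4**3)*(2*(1 + 2))) = 36 + 3*((-4 + 64)*(2*3)) = 36 + 3*(60*6) = 36 + 3*360 = 36 + 1080 = 1116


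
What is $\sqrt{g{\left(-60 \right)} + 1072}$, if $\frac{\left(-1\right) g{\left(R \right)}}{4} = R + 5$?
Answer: $2 \sqrt{323} \approx 35.944$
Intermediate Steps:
$g{\left(R \right)} = -20 - 4 R$ ($g{\left(R \right)} = - 4 \left(R + 5\right) = - 4 \left(5 + R\right) = -20 - 4 R$)
$\sqrt{g{\left(-60 \right)} + 1072} = \sqrt{\left(-20 - -240\right) + 1072} = \sqrt{\left(-20 + 240\right) + 1072} = \sqrt{220 + 1072} = \sqrt{1292} = 2 \sqrt{323}$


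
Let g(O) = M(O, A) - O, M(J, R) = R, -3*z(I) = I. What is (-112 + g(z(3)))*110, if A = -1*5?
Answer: -12760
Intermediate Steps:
z(I) = -I/3
A = -5
g(O) = -5 - O
(-112 + g(z(3)))*110 = (-112 + (-5 - (-1)*3/3))*110 = (-112 + (-5 - 1*(-1)))*110 = (-112 + (-5 + 1))*110 = (-112 - 4)*110 = -116*110 = -12760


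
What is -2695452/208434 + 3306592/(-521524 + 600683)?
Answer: 79306152010/2749904501 ≈ 28.840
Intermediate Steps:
-2695452/208434 + 3306592/(-521524 + 600683) = -2695452*1/208434 + 3306592/79159 = -449242/34739 + 3306592*(1/79159) = -449242/34739 + 3306592/79159 = 79306152010/2749904501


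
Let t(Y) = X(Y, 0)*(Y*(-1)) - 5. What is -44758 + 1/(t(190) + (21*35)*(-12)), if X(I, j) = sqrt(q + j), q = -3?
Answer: (-8504020*sqrt(3) + 394989351*I)/(5*(-1765*I + 38*sqrt(3))) ≈ -44758.0 + 4.2915e-6*I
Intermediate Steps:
X(I, j) = sqrt(-3 + j)
t(Y) = -5 - I*Y*sqrt(3) (t(Y) = sqrt(-3 + 0)*(Y*(-1)) - 5 = sqrt(-3)*(-Y) - 5 = (I*sqrt(3))*(-Y) - 5 = -I*Y*sqrt(3) - 5 = -5 - I*Y*sqrt(3))
-44758 + 1/(t(190) + (21*35)*(-12)) = -44758 + 1/((-5 - 1*I*190*sqrt(3)) + (21*35)*(-12)) = -44758 + 1/((-5 - 190*I*sqrt(3)) + 735*(-12)) = -44758 + 1/((-5 - 190*I*sqrt(3)) - 8820) = -44758 + 1/(-8825 - 190*I*sqrt(3))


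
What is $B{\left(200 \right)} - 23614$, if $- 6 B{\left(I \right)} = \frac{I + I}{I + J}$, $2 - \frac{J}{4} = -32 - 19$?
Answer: $- \frac{7296776}{309} \approx -23614.0$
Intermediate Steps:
$J = 212$ ($J = 8 - 4 \left(-32 - 19\right) = 8 - -204 = 8 + 204 = 212$)
$B{\left(I \right)} = - \frac{I}{3 \left(212 + I\right)}$ ($B{\left(I \right)} = - \frac{\left(I + I\right) \frac{1}{I + 212}}{6} = - \frac{2 I \frac{1}{212 + I}}{6} = - \frac{I}{3 \left(212 + I\right)}$)
$B{\left(200 \right)} - 23614 = \left(-1\right) 200 \frac{1}{636 + 3 \cdot 200} - 23614 = \left(-1\right) 200 \frac{1}{636 + 600} - 23614 = \left(-1\right) 200 \cdot \frac{1}{1236} - 23614 = - \frac{50}{309} - 23614 = - \frac{7296776}{309}$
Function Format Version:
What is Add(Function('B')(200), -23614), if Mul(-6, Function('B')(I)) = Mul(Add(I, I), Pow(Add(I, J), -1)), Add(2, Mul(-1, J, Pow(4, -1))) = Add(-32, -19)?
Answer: Rational(-7296776, 309) ≈ -23614.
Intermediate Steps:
J = 212 (J = Add(8, Mul(-4, Add(-32, -19))) = Add(8, Mul(-4, -51)) = Add(8, 204) = 212)
Function('B')(I) = Mul(Rational(-1, 3), I, Pow(Add(212, I), -1)) (Function('B')(I) = Mul(Rational(-1, 6), Mul(Add(I, I), Pow(Add(I, 212), -1))) = Mul(Rational(-1, 6), Mul(Mul(2, I), Pow(Add(212, I), -1))) = Mul(Rational(-1, 6), Mul(2, I, Pow(Add(212, I), -1))) = Mul(Rational(-1, 3), I, Pow(Add(212, I), -1)))
Add(Function('B')(200), -23614) = Add(Mul(-1, 200, Pow(Add(636, Mul(3, 200)), -1)), -23614) = Add(Mul(-1, 200, Pow(Add(636, 600), -1)), -23614) = Add(Mul(-1, 200, Pow(1236, -1)), -23614) = Add(Mul(-1, 200, Rational(1, 1236)), -23614) = Add(Rational(-50, 309), -23614) = Rational(-7296776, 309)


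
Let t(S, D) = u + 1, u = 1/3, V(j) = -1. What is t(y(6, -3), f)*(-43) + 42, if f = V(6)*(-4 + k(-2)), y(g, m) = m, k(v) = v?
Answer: -46/3 ≈ -15.333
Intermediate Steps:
u = ⅓ ≈ 0.33333
f = 6 (f = -(-4 - 2) = -1*(-6) = 6)
t(S, D) = 4/3 (t(S, D) = ⅓ + 1 = 4/3)
t(y(6, -3), f)*(-43) + 42 = (4/3)*(-43) + 42 = -172/3 + 42 = -46/3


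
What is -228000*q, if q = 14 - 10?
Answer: -912000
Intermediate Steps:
q = 4
-228000*q = -228000*4 = -912000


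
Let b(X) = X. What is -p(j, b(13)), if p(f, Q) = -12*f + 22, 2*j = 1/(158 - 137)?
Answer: -152/7 ≈ -21.714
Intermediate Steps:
j = 1/42 (j = 1/(2*(158 - 137)) = (½)/21 = (½)*(1/21) = 1/42 ≈ 0.023810)
p(f, Q) = 22 - 12*f
-p(j, b(13)) = -(22 - 12*1/42) = -(22 - 2/7) = -1*152/7 = -152/7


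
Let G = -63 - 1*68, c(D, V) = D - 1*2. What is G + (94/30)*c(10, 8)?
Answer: -1589/15 ≈ -105.93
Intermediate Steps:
c(D, V) = -2 + D (c(D, V) = D - 2 = -2 + D)
G = -131 (G = -63 - 68 = -131)
G + (94/30)*c(10, 8) = -131 + (94/30)*(-2 + 10) = -131 + (94*(1/30))*8 = -131 + (47/15)*8 = -131 + 376/15 = -1589/15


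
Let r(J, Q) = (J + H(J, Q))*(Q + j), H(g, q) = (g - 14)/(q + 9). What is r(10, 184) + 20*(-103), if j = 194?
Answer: 330448/193 ≈ 1712.2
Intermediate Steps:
H(g, q) = (-14 + g)/(9 + q)
r(J, Q) = (194 + Q)*(J + (-14 + J)/(9 + Q)) (r(J, Q) = (J + (-14 + J)/(9 + Q))*(Q + 194) = (J + (-14 + J)/(9 + Q))*(194 + Q) = (194 + Q)*(J + (-14 + J)/(9 + Q)))
r(10, 184) + 20*(-103) = (-2716 + 194*10 + 184*(-14 + 10) + 10*(9 + 184)*(194 + 184))/(9 + 184) + 20*(-103) = (-2716 + 1940 + 184*(-4) + 10*193*378)/193 - 2060 = (-2716 + 1940 - 736 + 729540)/193 - 2060 = (1/193)*728028 - 2060 = 728028/193 - 2060 = 330448/193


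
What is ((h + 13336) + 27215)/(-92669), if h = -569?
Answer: -39982/92669 ≈ -0.43145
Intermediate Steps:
((h + 13336) + 27215)/(-92669) = ((-569 + 13336) + 27215)/(-92669) = (12767 + 27215)*(-1/92669) = 39982*(-1/92669) = -39982/92669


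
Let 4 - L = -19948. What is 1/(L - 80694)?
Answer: -1/60742 ≈ -1.6463e-5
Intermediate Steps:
L = 19952 (L = 4 - 1*(-19948) = 4 + 19948 = 19952)
1/(L - 80694) = 1/(19952 - 80694) = 1/(-60742) = -1/60742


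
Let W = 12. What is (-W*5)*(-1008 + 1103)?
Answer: -5700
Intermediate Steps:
(-W*5)*(-1008 + 1103) = (-1*12*5)*(-1008 + 1103) = -12*5*95 = -60*95 = -5700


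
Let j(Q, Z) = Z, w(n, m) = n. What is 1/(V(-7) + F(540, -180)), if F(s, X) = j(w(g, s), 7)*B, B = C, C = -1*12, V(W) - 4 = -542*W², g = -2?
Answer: -1/26638 ≈ -3.7540e-5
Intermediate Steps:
V(W) = 4 - 542*W²
C = -12
B = -12
F(s, X) = -84 (F(s, X) = 7*(-12) = -84)
1/(V(-7) + F(540, -180)) = 1/((4 - 542*(-7)²) - 84) = 1/((4 - 542*49) - 84) = 1/((4 - 26558) - 84) = 1/(-26554 - 84) = 1/(-26638) = -1/26638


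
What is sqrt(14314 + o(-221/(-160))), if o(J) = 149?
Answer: 3*sqrt(1607) ≈ 120.26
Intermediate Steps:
sqrt(14314 + o(-221/(-160))) = sqrt(14314 + 149) = sqrt(14463) = 3*sqrt(1607)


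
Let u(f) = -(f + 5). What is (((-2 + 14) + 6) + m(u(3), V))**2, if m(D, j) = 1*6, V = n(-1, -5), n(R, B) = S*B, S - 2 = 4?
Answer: 576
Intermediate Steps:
S = 6 (S = 2 + 4 = 6)
u(f) = -5 - f (u(f) = -(5 + f) = -5 - f)
n(R, B) = 6*B
V = -30 (V = 6*(-5) = -30)
m(D, j) = 6
(((-2 + 14) + 6) + m(u(3), V))**2 = (((-2 + 14) + 6) + 6)**2 = ((12 + 6) + 6)**2 = (18 + 6)**2 = 24**2 = 576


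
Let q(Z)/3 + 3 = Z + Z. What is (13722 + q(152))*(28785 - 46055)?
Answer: -252573750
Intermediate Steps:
q(Z) = -9 + 6*Z (q(Z) = -9 + 3*(Z + Z) = -9 + 3*(2*Z) = -9 + 6*Z)
(13722 + q(152))*(28785 - 46055) = (13722 + (-9 + 6*152))*(28785 - 46055) = (13722 + (-9 + 912))*(-17270) = (13722 + 903)*(-17270) = 14625*(-17270) = -252573750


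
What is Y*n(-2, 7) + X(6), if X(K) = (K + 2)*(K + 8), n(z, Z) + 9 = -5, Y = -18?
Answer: 364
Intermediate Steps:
n(z, Z) = -14 (n(z, Z) = -9 - 5 = -14)
X(K) = (2 + K)*(8 + K)
Y*n(-2, 7) + X(6) = -18*(-14) + (16 + 6² + 10*6) = 252 + (16 + 36 + 60) = 252 + 112 = 364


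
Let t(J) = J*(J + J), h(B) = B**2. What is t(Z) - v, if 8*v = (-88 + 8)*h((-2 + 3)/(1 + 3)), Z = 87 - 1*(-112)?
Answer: 633621/8 ≈ 79203.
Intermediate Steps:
Z = 199 (Z = 87 + 112 = 199)
t(J) = 2*J**2 (t(J) = J*(2*J) = 2*J**2)
v = -5/8 (v = ((-88 + 8)*((-2 + 3)/(1 + 3))**2)/8 = (-80*(1/4)**2)/8 = (-80*1/16)/8 = (1/8)*(-5) = -5/8 ≈ -0.62500)
t(Z) - v = 2*199**2 - 1*(-5/8) = 2*39601 + 5/8 = 79202 + 5/8 = 633621/8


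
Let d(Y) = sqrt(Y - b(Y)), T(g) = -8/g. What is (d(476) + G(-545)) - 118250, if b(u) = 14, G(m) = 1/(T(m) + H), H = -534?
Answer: -34413352045/291022 + sqrt(462) ≈ -1.1823e+5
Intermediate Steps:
G(m) = 1/(-534 - 8/m) (G(m) = 1/(-8/m - 534) = 1/(-534 - 8/m))
d(Y) = sqrt(-14 + Y) (d(Y) = sqrt(Y - 1*14) = sqrt(Y - 14) = sqrt(-14 + Y))
(d(476) + G(-545)) - 118250 = (sqrt(-14 + 476) - 1*(-545)/(8 + 534*(-545))) - 118250 = (sqrt(462) - 1*(-545)/(8 - 291030)) - 118250 = (sqrt(462) - 1*(-545)/(-291022)) - 118250 = (sqrt(462) - 1*(-545)*(-1/291022)) - 118250 = (sqrt(462) - 545/291022) - 118250 = (-545/291022 + sqrt(462)) - 118250 = -34413352045/291022 + sqrt(462)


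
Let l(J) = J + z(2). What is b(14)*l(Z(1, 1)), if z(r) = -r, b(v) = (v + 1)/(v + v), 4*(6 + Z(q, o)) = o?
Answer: -465/112 ≈ -4.1518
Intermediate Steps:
Z(q, o) = -6 + o/4
b(v) = (1 + v)/(2*v) (b(v) = (1 + v)/((2*v)) = (1 + v)*(1/(2*v)) = (1 + v)/(2*v))
l(J) = -2 + J (l(J) = J - 1*2 = J - 2 = -2 + J)
b(14)*l(Z(1, 1)) = ((½)*(1 + 14)/14)*(-2 + (-6 + (¼)*1)) = ((½)*(1/14)*15)*(-2 + (-6 + ¼)) = 15*(-2 - 23/4)/28 = (15/28)*(-31/4) = -465/112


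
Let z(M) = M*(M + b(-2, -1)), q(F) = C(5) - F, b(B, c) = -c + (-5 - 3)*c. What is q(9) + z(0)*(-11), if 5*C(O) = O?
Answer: -8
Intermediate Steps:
C(O) = O/5
b(B, c) = -9*c (b(B, c) = -c - 8*c = -9*c)
q(F) = 1 - F (q(F) = (1/5)*5 - F = 1 - F)
z(M) = M*(9 + M) (z(M) = M*(M - 9*(-1)) = M*(M + 9) = M*(9 + M))
q(9) + z(0)*(-11) = (1 - 1*9) + (0*(9 + 0))*(-11) = (1 - 9) + (0*9)*(-11) = -8 + 0*(-11) = -8 + 0 = -8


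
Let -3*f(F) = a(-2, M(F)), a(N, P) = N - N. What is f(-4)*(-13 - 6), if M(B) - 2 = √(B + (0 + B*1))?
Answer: 0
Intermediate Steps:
M(B) = 2 + √2*√B (M(B) = 2 + √(B + (0 + B*1)) = 2 + √(B + (0 + B)) = 2 + √(B + B) = 2 + √(2*B) = 2 + √2*√B)
a(N, P) = 0
f(F) = 0 (f(F) = -⅓*0 = 0)
f(-4)*(-13 - 6) = 0*(-13 - 6) = 0*(-19) = 0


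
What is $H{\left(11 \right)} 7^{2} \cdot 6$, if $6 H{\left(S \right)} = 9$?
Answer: $441$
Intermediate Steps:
$H{\left(S \right)} = \frac{3}{2}$ ($H{\left(S \right)} = \frac{1}{6} \cdot 9 = \frac{3}{2}$)
$H{\left(11 \right)} 7^{2} \cdot 6 = \frac{3 \cdot 7^{2}}{2} \cdot 6 = \frac{3}{2} \cdot 49 \cdot 6 = \frac{147}{2} \cdot 6 = 441$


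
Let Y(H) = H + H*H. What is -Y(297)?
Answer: -88506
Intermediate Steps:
Y(H) = H + H²
-Y(297) = -297*(1 + 297) = -297*298 = -1*88506 = -88506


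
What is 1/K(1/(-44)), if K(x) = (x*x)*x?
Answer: -85184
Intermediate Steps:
K(x) = x**3 (K(x) = x**2*x = x**3)
1/K(1/(-44)) = 1/((1/(-44))**3) = 1/((-1/44)**3) = 1/(-1/85184) = -85184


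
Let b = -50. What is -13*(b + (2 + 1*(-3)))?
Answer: 663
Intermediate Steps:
-13*(b + (2 + 1*(-3))) = -13*(-50 + (2 + 1*(-3))) = -13*(-50 + (2 - 3)) = -13*(-50 - 1) = -13*(-51) = 663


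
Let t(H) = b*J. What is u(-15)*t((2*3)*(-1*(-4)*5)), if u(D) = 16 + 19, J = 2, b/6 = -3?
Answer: -1260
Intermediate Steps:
b = -18 (b = 6*(-3) = -18)
u(D) = 35
t(H) = -36 (t(H) = -18*2 = -36)
u(-15)*t((2*3)*(-1*(-4)*5)) = 35*(-36) = -1260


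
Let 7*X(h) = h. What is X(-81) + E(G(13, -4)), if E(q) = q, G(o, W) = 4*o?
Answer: 283/7 ≈ 40.429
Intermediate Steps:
X(h) = h/7
X(-81) + E(G(13, -4)) = (1/7)*(-81) + 4*13 = -81/7 + 52 = 283/7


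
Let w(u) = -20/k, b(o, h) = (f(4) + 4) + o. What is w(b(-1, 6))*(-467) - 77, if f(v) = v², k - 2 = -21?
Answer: -10803/19 ≈ -568.58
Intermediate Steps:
k = -19 (k = 2 - 21 = -19)
b(o, h) = 20 + o (b(o, h) = (4² + 4) + o = (16 + 4) + o = 20 + o)
w(u) = 20/19 (w(u) = -20/(-19) = -20*(-1/19) = 20/19)
w(b(-1, 6))*(-467) - 77 = (20/19)*(-467) - 77 = -9340/19 - 77 = -10803/19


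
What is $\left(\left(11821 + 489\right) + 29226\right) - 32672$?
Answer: $8864$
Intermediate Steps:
$\left(\left(11821 + 489\right) + 29226\right) - 32672 = \left(12310 + 29226\right) - 32672 = 41536 - 32672 = 8864$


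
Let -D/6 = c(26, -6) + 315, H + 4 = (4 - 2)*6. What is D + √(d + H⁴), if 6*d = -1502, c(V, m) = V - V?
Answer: -1890 + √34611/3 ≈ -1828.0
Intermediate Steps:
c(V, m) = 0
d = -751/3 (d = (⅙)*(-1502) = -751/3 ≈ -250.33)
H = 8 (H = -4 + (4 - 2)*6 = -4 + 2*6 = -4 + 12 = 8)
D = -1890 (D = -6*(0 + 315) = -6*315 = -1890)
D + √(d + H⁴) = -1890 + √(-751/3 + 8⁴) = -1890 + √(-751/3 + 4096) = -1890 + √(11537/3) = -1890 + √34611/3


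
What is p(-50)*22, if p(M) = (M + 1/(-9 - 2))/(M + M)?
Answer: 551/50 ≈ 11.020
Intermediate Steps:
p(M) = (-1/11 + M)/(2*M) (p(M) = (M + 1/(-11))/((2*M)) = (M - 1/11)*(1/(2*M)) = (-1/11 + M)*(1/(2*M)) = (-1/11 + M)/(2*M))
p(-50)*22 = ((1/22)*(-1 + 11*(-50))/(-50))*22 = ((1/22)*(-1/50)*(-1 - 550))*22 = ((1/22)*(-1/50)*(-551))*22 = (551/1100)*22 = 551/50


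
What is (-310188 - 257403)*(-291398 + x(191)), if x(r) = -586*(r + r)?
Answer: 292451262750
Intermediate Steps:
x(r) = -1172*r
(-310188 - 257403)*(-291398 + x(191)) = (-310188 - 257403)*(-291398 - 1172*191) = -567591*(-291398 - 223852) = -567591*(-515250) = 292451262750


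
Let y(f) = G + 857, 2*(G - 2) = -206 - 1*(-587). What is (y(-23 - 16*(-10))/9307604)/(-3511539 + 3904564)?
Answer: 2099/7316242124200 ≈ 2.8690e-10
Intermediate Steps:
G = 385/2 (G = 2 + (-206 - 1*(-587))/2 = 2 + (-206 + 587)/2 = 2 + (1/2)*381 = 2 + 381/2 = 385/2 ≈ 192.50)
y(f) = 2099/2 (y(f) = 385/2 + 857 = 2099/2)
(y(-23 - 16*(-10))/9307604)/(-3511539 + 3904564) = ((2099/2)/9307604)/(-3511539 + 3904564) = ((2099/2)*(1/9307604))/393025 = (2099/18615208)*(1/393025) = 2099/7316242124200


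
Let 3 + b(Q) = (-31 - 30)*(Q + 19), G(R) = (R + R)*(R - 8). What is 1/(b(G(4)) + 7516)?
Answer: 1/8306 ≈ 0.00012039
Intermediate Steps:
G(R) = 2*R*(-8 + R) (G(R) = (2*R)*(-8 + R) = 2*R*(-8 + R))
b(Q) = -1162 - 61*Q (b(Q) = -3 + (-31 - 30)*(Q + 19) = -3 - 61*(19 + Q) = -3 + (-1159 - 61*Q) = -1162 - 61*Q)
1/(b(G(4)) + 7516) = 1/((-1162 - 122*4*(-8 + 4)) + 7516) = 1/((-1162 - 122*4*(-4)) + 7516) = 1/((-1162 - 61*(-32)) + 7516) = 1/((-1162 + 1952) + 7516) = 1/(790 + 7516) = 1/8306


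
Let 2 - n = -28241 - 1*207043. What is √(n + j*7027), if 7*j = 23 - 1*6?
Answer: √12365227/7 ≈ 502.35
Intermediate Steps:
n = 235286 (n = 2 - (-28241 - 1*207043) = 2 - (-28241 - 207043) = 2 - 1*(-235284) = 2 + 235284 = 235286)
j = 17/7 (j = (23 - 1*6)/7 = (23 - 6)/7 = (⅐)*17 = 17/7 ≈ 2.4286)
√(n + j*7027) = √(235286 + (17/7)*7027) = √(235286 + 119459/7) = √(1766461/7) = √12365227/7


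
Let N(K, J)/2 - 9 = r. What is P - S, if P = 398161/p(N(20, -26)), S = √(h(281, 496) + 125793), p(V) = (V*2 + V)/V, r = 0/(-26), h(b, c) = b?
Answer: 398161/3 - 13*√746 ≈ 1.3237e+5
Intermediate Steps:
r = 0 (r = 0*(-1/26) = 0)
N(K, J) = 18 (N(K, J) = 18 + 2*0 = 18 + 0 = 18)
p(V) = 3 (p(V) = (2*V + V)/V = (3*V)/V = 3)
S = 13*√746 (S = √(281 + 125793) = √126074 = 13*√746 ≈ 355.07)
P = 398161/3 ≈ 1.3272e+5
P - S = 398161/3 - 13*√746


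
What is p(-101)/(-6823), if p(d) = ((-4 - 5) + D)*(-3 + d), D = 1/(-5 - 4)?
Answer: -8528/61407 ≈ -0.13888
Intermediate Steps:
D = -⅑ (D = 1/(-9) = -⅑ ≈ -0.11111)
p(d) = 82/3 - 82*d/9 (p(d) = ((-4 - 5) - ⅑)*(-3 + d) = (-9 - ⅑)*(-3 + d) = -82*(-3 + d)/9 = 82/3 - 82*d/9)
p(-101)/(-6823) = (82/3 - 82/9*(-101))/(-6823) = (82/3 + 8282/9)*(-1/6823) = (8528/9)*(-1/6823) = -8528/61407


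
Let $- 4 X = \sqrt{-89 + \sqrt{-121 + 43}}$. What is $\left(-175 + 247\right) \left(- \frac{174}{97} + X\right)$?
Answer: $- \frac{12528}{97} - 18 \sqrt{-89 + i \sqrt{78}} \approx -137.57 - 170.02 i$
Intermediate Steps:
$X = - \frac{\sqrt{-89 + i \sqrt{78}}}{4}$ ($X = - \frac{\sqrt{-89 + \sqrt{-121 + 43}}}{4} = - \frac{\sqrt{-89 + \sqrt{-78}}}{4} = - \frac{\sqrt{-89 + i \sqrt{78}}}{4} \approx -0.11688 - 2.3614 i$)
$\left(-175 + 247\right) \left(- \frac{174}{97} + X\right) = \left(-175 + 247\right) \left(- \frac{174}{97} - \frac{\sqrt{-89 + i \sqrt{78}}}{4}\right) = 72 \left(\left(-174\right) \frac{1}{97} - \frac{\sqrt{-89 + i \sqrt{78}}}{4}\right) = 72 \left(- \frac{174}{97} - \frac{\sqrt{-89 + i \sqrt{78}}}{4}\right) = - \frac{12528}{97} - 18 \sqrt{-89 + i \sqrt{78}}$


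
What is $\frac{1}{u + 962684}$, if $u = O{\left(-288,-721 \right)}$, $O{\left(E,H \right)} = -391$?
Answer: $\frac{1}{962293} \approx 1.0392 \cdot 10^{-6}$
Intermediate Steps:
$u = -391$
$\frac{1}{u + 962684} = \frac{1}{-391 + 962684} = \frac{1}{962293}$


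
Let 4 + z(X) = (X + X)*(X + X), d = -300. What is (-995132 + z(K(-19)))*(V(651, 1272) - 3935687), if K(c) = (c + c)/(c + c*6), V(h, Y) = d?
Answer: 191925212626576/49 ≈ 3.9168e+12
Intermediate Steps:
V(h, Y) = -300
K(c) = 2/7 (K(c) = (2*c)/(c + 6*c) = (2*c)/((7*c)) = (2*c)*(1/(7*c)) = 2/7)
z(X) = -4 + 4*X² (z(X) = -4 + (X + X)*(X + X) = -4 + (2*X)*(2*X) = -4 + 4*X²)
(-995132 + z(K(-19)))*(V(651, 1272) - 3935687) = (-995132 + (-4 + 4*(2/7)²))*(-300 - 3935687) = (-995132 + (-4 + 4*(4/49)))*(-3935987) = (-995132 + (-4 + 16/49))*(-3935987) = (-995132 - 180/49)*(-3935987) = -48761648/49*(-3935987) = 191925212626576/49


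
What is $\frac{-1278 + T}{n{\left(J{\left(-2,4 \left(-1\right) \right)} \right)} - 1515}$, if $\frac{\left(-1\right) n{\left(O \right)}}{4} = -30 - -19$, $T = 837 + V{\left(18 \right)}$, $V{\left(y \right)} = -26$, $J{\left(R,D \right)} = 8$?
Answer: $\frac{467}{1471} \approx 0.31747$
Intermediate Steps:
$T = 811$ ($T = 837 - 26 = 811$)
$n{\left(O \right)} = 44$ ($n{\left(O \right)} = - 4 \left(-30 - -19\right) = - 4 \left(-30 + 19\right) = \left(-4\right) \left(-11\right) = 44$)
$\frac{-1278 + T}{n{\left(J{\left(-2,4 \left(-1\right) \right)} \right)} - 1515} = \frac{-1278 + 811}{44 - 1515} = - \frac{467}{-1471} = \left(-467\right) \left(- \frac{1}{1471}\right) = \frac{467}{1471}$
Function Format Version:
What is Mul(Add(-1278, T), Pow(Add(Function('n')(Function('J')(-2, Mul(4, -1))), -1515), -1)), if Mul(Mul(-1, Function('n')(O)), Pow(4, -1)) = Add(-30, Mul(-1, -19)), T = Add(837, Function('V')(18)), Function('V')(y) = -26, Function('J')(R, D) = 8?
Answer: Rational(467, 1471) ≈ 0.31747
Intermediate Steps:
T = 811 (T = Add(837, -26) = 811)
Function('n')(O) = 44 (Function('n')(O) = Mul(-4, Add(-30, Mul(-1, -19))) = Mul(-4, Add(-30, 19)) = Mul(-4, -11) = 44)
Mul(Add(-1278, T), Pow(Add(Function('n')(Function('J')(-2, Mul(4, -1))), -1515), -1)) = Mul(Add(-1278, 811), Pow(Add(44, -1515), -1)) = Mul(-467, Pow(-1471, -1)) = Mul(-467, Rational(-1, 1471)) = Rational(467, 1471)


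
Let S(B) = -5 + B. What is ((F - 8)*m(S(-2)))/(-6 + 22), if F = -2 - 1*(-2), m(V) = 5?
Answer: -5/2 ≈ -2.5000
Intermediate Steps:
F = 0 (F = -2 + 2 = 0)
((F - 8)*m(S(-2)))/(-6 + 22) = ((0 - 8)*5)/(-6 + 22) = -8*5/16 = -40*1/16 = -5/2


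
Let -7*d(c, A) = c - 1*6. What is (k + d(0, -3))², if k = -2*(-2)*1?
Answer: 1156/49 ≈ 23.592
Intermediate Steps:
d(c, A) = 6/7 - c/7 (d(c, A) = -(c - 1*6)/7 = -(c - 6)/7 = -(-6 + c)/7 = 6/7 - c/7)
k = 4 (k = 4*1 = 4)
(k + d(0, -3))² = (4 + (6/7 - ⅐*0))² = (4 + (6/7 + 0))² = (4 + 6/7)² = (34/7)² = 1156/49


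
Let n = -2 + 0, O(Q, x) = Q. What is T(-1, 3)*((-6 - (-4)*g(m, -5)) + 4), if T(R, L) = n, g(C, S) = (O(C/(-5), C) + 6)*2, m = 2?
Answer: -428/5 ≈ -85.600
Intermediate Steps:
g(C, S) = 12 - 2*C/5 (g(C, S) = (C/(-5) + 6)*2 = (C*(-1/5) + 6)*2 = (-C/5 + 6)*2 = (6 - C/5)*2 = 12 - 2*C/5)
n = -2
T(R, L) = -2
T(-1, 3)*((-6 - (-4)*g(m, -5)) + 4) = -2*((-6 - (-4)*(12 - 2/5*2)) + 4) = -2*((-6 - (-4)*(12 - 4/5)) + 4) = -2*((-6 - (-4)*56/5) + 4) = -2*((-6 - 1*(-224/5)) + 4) = -2*((-6 + 224/5) + 4) = -2*(194/5 + 4) = -2*214/5 = -428/5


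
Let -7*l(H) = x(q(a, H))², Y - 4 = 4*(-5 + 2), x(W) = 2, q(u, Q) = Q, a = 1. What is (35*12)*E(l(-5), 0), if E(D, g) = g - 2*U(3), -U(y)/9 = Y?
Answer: -60480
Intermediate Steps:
Y = -8 (Y = 4 + 4*(-5 + 2) = 4 + 4*(-3) = 4 - 12 = -8)
l(H) = -4/7 (l(H) = -⅐*2² = -⅐*4 = -4/7)
U(y) = 72 (U(y) = -9*(-8) = 72)
E(D, g) = -144 + g (E(D, g) = g - 2*72 = g - 144 = -144 + g)
(35*12)*E(l(-5), 0) = (35*12)*(-144 + 0) = 420*(-144) = -60480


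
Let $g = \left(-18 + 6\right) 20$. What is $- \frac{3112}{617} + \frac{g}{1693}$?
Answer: $- \frac{5416696}{1044581} \approx -5.1855$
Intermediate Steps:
$g = -240$ ($g = \left(-12\right) 20 = -240$)
$- \frac{3112}{617} + \frac{g}{1693} = - \frac{3112}{617} - \frac{240}{1693} = - \frac{5416696}{1044581}$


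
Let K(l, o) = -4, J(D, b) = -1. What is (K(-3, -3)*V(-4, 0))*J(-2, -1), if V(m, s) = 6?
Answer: 24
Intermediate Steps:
(K(-3, -3)*V(-4, 0))*J(-2, -1) = -4*6*(-1) = -24*(-1) = 24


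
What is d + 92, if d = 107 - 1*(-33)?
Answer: 232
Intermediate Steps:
d = 140 (d = 107 + 33 = 140)
d + 92 = 140 + 92 = 232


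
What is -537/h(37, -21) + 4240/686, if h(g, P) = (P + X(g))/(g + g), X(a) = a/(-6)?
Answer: 82126364/55909 ≈ 1468.9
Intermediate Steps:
X(a) = -a/6 (X(a) = a*(-1/6) = -a/6)
h(g, P) = (P - g/6)/(2*g) (h(g, P) = (P - g/6)/(g + g) = (P - g/6)/((2*g)) = (P - g/6)*(1/(2*g)) = (P - g/6)/(2*g))
-537/h(37, -21) + 4240/686 = -537*444/(-1*37 + 6*(-21)) + 4240/686 = -537*444/(-37 - 126) + 4240*(1/686) = -537/((1/12)*(1/37)*(-163)) + 2120/343 = -537/(-163/444) + 2120/343 = -537*(-444/163) + 2120/343 = 238428/163 + 2120/343 = 82126364/55909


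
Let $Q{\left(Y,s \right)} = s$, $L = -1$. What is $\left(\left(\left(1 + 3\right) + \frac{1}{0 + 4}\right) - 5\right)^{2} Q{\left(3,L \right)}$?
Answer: $- \frac{9}{16} \approx -0.5625$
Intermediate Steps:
$\left(\left(\left(1 + 3\right) + \frac{1}{0 + 4}\right) - 5\right)^{2} Q{\left(3,L \right)} = \left(\left(\left(1 + 3\right) + \frac{1}{0 + 4}\right) - 5\right)^{2} \left(-1\right) = \left(\left(4 + \frac{1}{4}\right) - 5\right)^{2} \left(-1\right) = \left(\frac{17}{4} - 5\right)^{2} \left(-1\right) = \left(- \frac{3}{4}\right)^{2} \left(-1\right) = \frac{9}{16} \left(-1\right) = - \frac{9}{16}$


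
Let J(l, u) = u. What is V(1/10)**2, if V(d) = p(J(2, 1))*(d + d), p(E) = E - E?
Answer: 0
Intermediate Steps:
p(E) = 0
V(d) = 0 (V(d) = 0*(d + d) = 0*(2*d) = 0)
V(1/10)**2 = 0**2 = 0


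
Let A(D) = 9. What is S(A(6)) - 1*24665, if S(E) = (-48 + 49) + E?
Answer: -24655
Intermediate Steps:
S(E) = 1 + E
S(A(6)) - 1*24665 = (1 + 9) - 1*24665 = 10 - 24665 = -24655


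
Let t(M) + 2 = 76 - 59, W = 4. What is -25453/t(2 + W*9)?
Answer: -25453/15 ≈ -1696.9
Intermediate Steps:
t(M) = 15 (t(M) = -2 + (76 - 59) = -2 + 17 = 15)
-25453/t(2 + W*9) = -25453/15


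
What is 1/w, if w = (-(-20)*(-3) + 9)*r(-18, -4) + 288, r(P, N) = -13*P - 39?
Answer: -1/9657 ≈ -0.00010355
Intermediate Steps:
r(P, N) = -39 - 13*P
w = -9657 (w = (-(-20)*(-3) + 9)*(-39 - 13*(-18)) + 288 = (-4*15 + 9)*(-39 + 234) + 288 = (-60 + 9)*195 + 288 = -51*195 + 288 = -9945 + 288 = -9657)
1/w = 1/(-9657) = -1/9657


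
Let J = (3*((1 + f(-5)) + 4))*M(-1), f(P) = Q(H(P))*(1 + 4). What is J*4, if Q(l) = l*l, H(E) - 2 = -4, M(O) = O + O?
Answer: -600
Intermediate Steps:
M(O) = 2*O
H(E) = -2 (H(E) = 2 - 4 = -2)
Q(l) = l²
f(P) = 20 (f(P) = (-2)²*(1 + 4) = 4*5 = 20)
J = -150 (J = (3*((1 + 20) + 4))*(2*(-1)) = (3*(21 + 4))*(-2) = (3*25)*(-2) = 75*(-2) = -150)
J*4 = -150*4 = -600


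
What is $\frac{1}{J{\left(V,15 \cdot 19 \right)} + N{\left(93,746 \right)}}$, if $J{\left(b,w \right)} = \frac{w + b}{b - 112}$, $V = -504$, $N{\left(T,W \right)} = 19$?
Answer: $\frac{616}{11923} \approx 0.051665$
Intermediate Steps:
$J{\left(b,w \right)} = \frac{b + w}{-112 + b}$
$\frac{1}{J{\left(V,15 \cdot 19 \right)} + N{\left(93,746 \right)}} = \frac{1}{\frac{-504 + 15 \cdot 19}{-112 - 504} + 19} = \frac{1}{\frac{-504 + 285}{-616} + 19} = \frac{1}{\left(- \frac{1}{616}\right) \left(-219\right) + 19} = \frac{1}{\frac{219}{616} + 19} = \frac{1}{\frac{11923}{616}} = \frac{616}{11923}$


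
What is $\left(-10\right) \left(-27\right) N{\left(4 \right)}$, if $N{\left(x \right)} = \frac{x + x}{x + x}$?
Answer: $270$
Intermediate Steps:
$N{\left(x \right)} = 1$ ($N{\left(x \right)} = \frac{2 x}{2 x} = 2 x \frac{1}{2 x} = 1$)
$\left(-10\right) \left(-27\right) N{\left(4 \right)} = \left(-10\right) \left(-27\right) 1 = 270 \cdot 1 = 270$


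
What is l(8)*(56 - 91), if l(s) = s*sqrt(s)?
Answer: -560*sqrt(2) ≈ -791.96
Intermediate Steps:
l(s) = s**(3/2)
l(8)*(56 - 91) = 8**(3/2)*(56 - 91) = (16*sqrt(2))*(-35) = -560*sqrt(2)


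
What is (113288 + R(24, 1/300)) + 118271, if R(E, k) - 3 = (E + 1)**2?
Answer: 232187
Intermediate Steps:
R(E, k) = 3 + (1 + E)**2 (R(E, k) = 3 + (E + 1)**2 = 3 + (1 + E)**2)
(113288 + R(24, 1/300)) + 118271 = (113288 + (3 + (1 + 24)**2)) + 118271 = (113288 + (3 + 25**2)) + 118271 = (113288 + (3 + 625)) + 118271 = (113288 + 628) + 118271 = 113916 + 118271 = 232187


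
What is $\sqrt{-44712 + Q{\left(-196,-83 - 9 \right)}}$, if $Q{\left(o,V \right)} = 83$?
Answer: $i \sqrt{44629} \approx 211.26 i$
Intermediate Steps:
$\sqrt{-44712 + Q{\left(-196,-83 - 9 \right)}} = \sqrt{-44712 + 83} = \sqrt{-44629} = i \sqrt{44629}$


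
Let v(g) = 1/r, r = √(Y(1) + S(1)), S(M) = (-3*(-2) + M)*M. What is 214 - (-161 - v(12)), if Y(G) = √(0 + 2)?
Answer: 375 + (7 + √2)^(-½) ≈ 375.34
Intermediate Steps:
Y(G) = √2
S(M) = M*(6 + M) (S(M) = (6 + M)*M = M*(6 + M))
r = √(7 + √2) (r = √(√2 + 1*(6 + 1)) = √(√2 + 1*7) = √(√2 + 7) = √(7 + √2) ≈ 2.9007)
v(g) = (7 + √2)^(-½) (v(g) = 1/(√(7 + √2)) = (7 + √2)^(-½))
214 - (-161 - v(12)) = 214 - (-161 - 1/√(7 + √2)) = 214 + (161 + (7 + √2)^(-½)) = 375 + (7 + √2)^(-½)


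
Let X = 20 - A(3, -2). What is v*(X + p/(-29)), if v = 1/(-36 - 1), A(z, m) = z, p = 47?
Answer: -446/1073 ≈ -0.41566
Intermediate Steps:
v = -1/37 (v = 1/(-37) = -1/37 ≈ -0.027027)
X = 17 (X = 20 - 1*3 = 20 - 3 = 17)
v*(X + p/(-29)) = -(17 + 47/(-29))/37 = -(17 + 47*(-1/29))/37 = -(17 - 47/29)/37 = -1/37*446/29 = -446/1073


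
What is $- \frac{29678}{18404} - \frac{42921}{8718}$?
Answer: $- \frac{43693787}{6685253} \approx -6.5358$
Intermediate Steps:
$- \frac{29678}{18404} - \frac{42921}{8718} = \left(-29678\right) \frac{1}{18404} - \frac{14307}{2906} = - \frac{14839}{9202} - \frac{14307}{2906} = - \frac{43693787}{6685253}$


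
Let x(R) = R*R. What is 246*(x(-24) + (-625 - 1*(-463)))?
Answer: 101844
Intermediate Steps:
x(R) = R²
246*(x(-24) + (-625 - 1*(-463))) = 246*((-24)² + (-625 - 1*(-463))) = 246*(576 + (-625 + 463)) = 246*(576 - 162) = 246*414 = 101844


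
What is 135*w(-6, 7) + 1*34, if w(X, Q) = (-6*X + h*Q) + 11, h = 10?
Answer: 15829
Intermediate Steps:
w(X, Q) = 11 - 6*X + 10*Q (w(X, Q) = (-6*X + 10*Q) + 11 = 11 - 6*X + 10*Q)
135*w(-6, 7) + 1*34 = 135*(11 - 6*(-6) + 10*7) + 1*34 = 135*(11 + 36 + 70) + 34 = 135*117 + 34 = 15795 + 34 = 15829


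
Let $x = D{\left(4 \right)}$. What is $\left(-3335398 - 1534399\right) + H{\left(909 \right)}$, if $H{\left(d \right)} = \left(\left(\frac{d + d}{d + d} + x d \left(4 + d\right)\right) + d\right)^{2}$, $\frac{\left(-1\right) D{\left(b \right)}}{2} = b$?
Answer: $44068694887679$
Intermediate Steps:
$D{\left(b \right)} = - 2 b$
$x = -8$ ($x = \left(-2\right) 4 = -8$)
$H{\left(d \right)} = \left(1 + d - 8 d \left(4 + d\right)\right)^{2}$ ($H{\left(d \right)} = \left(\left(\frac{d + d}{d + d} - 8 d \left(4 + d\right)\right) + d\right)^{2} = \left(\left(\frac{2 d}{2 d} - 8 d \left(4 + d\right)\right) + d\right)^{2} = \left(\left(2 d \frac{1}{2 d} - 8 d \left(4 + d\right)\right) + d\right)^{2} = \left(\left(1 - 8 d \left(4 + d\right)\right) + d\right)^{2} = \left(1 + d - 8 d \left(4 + d\right)\right)^{2}$)
$\left(-3335398 - 1534399\right) + H{\left(909 \right)} = \left(-3335398 - 1534399\right) + \left(-1 + 8 \cdot 909^{2} + 31 \cdot 909\right)^{2} = -4869797 + \left(-1 + 8 \cdot 826281 + 28179\right)^{2} = -4869797 + \left(-1 + 6610248 + 28179\right)^{2} = -4869797 + 6638426^{2} = -4869797 + 44068699757476 = 44068694887679$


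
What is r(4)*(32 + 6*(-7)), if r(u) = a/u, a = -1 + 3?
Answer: -5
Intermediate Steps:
a = 2
r(u) = 2/u
r(4)*(32 + 6*(-7)) = (2/4)*(32 + 6*(-7)) = (2*(1/4))*(32 - 42) = (1/2)*(-10) = -5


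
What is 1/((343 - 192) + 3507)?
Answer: 1/3658 ≈ 0.00027337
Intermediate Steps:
1/((343 - 192) + 3507) = 1/(151 + 3507) = 1/3658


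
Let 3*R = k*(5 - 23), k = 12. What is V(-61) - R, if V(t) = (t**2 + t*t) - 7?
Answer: 7507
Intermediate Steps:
V(t) = -7 + 2*t**2 (V(t) = (t**2 + t**2) - 7 = 2*t**2 - 7 = -7 + 2*t**2)
R = -72 (R = (12*(5 - 23))/3 = (12*(-18))/3 = (1/3)*(-216) = -72)
V(-61) - R = (-7 + 2*(-61)**2) - 1*(-72) = (-7 + 2*3721) + 72 = (-7 + 7442) + 72 = 7435 + 72 = 7507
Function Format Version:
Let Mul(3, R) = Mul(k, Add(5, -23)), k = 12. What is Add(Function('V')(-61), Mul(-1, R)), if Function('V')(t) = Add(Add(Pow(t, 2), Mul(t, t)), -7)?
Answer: 7507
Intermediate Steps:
Function('V')(t) = Add(-7, Mul(2, Pow(t, 2))) (Function('V')(t) = Add(Add(Pow(t, 2), Pow(t, 2)), -7) = Add(Mul(2, Pow(t, 2)), -7) = Add(-7, Mul(2, Pow(t, 2))))
R = -72 (R = Mul(Rational(1, 3), Mul(12, Add(5, -23))) = Mul(Rational(1, 3), Mul(12, -18)) = Mul(Rational(1, 3), -216) = -72)
Add(Function('V')(-61), Mul(-1, R)) = Add(Add(-7, Mul(2, Pow(-61, 2))), Mul(-1, -72)) = Add(Add(-7, Mul(2, 3721)), 72) = Add(Add(-7, 7442), 72) = Add(7435, 72) = 7507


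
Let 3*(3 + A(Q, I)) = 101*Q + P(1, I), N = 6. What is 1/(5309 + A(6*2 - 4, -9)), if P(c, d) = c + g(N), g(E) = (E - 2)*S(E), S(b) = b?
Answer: 3/16751 ≈ 0.00017909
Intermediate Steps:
g(E) = E*(-2 + E) (g(E) = (E - 2)*E = (-2 + E)*E = E*(-2 + E))
P(c, d) = 24 + c (P(c, d) = c + 6*(-2 + 6) = c + 6*4 = c + 24 = 24 + c)
A(Q, I) = 16/3 + 101*Q/3 (A(Q, I) = -3 + (101*Q + (24 + 1))/3 = -3 + (101*Q + 25)/3 = -3 + (25 + 101*Q)/3 = -3 + (25/3 + 101*Q/3) = 16/3 + 101*Q/3)
1/(5309 + A(6*2 - 4, -9)) = 1/(5309 + (16/3 + 101*(6*2 - 4)/3)) = 1/(5309 + (16/3 + 101*(12 - 4)/3)) = 1/(5309 + (16/3 + (101/3)*8)) = 1/(5309 + (16/3 + 808/3)) = 1/(5309 + 824/3) = 1/(16751/3) = 3/16751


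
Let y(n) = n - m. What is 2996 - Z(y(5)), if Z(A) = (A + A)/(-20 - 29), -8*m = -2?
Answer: 293627/98 ≈ 2996.2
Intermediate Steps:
m = 1/4 (m = -1/8*(-2) = 1/4 ≈ 0.25000)
y(n) = -1/4 + n (y(n) = n - 1*1/4 = n - 1/4 = -1/4 + n)
Z(A) = -2*A/49 (Z(A) = (2*A)/(-49) = (2*A)*(-1/49) = -2*A/49)
2996 - Z(y(5)) = 2996 - (-2)*(-1/4 + 5)/49 = 2996 - (-2)*19/(49*4) = 2996 - 1*(-19/98) = 2996 + 19/98 = 293627/98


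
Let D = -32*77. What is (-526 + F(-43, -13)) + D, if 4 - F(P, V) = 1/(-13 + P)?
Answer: -167215/56 ≈ -2986.0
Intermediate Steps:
F(P, V) = 4 - 1/(-13 + P)
D = -2464
(-526 + F(-43, -13)) + D = (-526 + (-53 + 4*(-43))/(-13 - 43)) - 2464 = (-526 + (-53 - 172)/(-56)) - 2464 = (-526 - 1/56*(-225)) - 2464 = (-526 + 225/56) - 2464 = -29231/56 - 2464 = -167215/56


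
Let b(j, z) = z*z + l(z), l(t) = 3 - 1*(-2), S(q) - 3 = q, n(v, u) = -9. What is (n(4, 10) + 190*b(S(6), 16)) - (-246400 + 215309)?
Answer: 80672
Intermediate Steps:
S(q) = 3 + q
l(t) = 5 (l(t) = 3 + 2 = 5)
b(j, z) = 5 + z**2 (b(j, z) = z*z + 5 = z**2 + 5 = 5 + z**2)
(n(4, 10) + 190*b(S(6), 16)) - (-246400 + 215309) = (-9 + 190*(5 + 16**2)) - (-246400 + 215309) = (-9 + 190*(5 + 256)) - 1*(-31091) = (-9 + 190*261) + 31091 = (-9 + 49590) + 31091 = 49581 + 31091 = 80672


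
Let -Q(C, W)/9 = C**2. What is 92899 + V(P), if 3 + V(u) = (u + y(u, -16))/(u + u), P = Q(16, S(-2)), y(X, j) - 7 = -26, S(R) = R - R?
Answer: 428067091/4608 ≈ 92897.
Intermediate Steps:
S(R) = 0
Q(C, W) = -9*C**2
y(X, j) = -19 (y(X, j) = 7 - 26 = -19)
P = -2304 (P = -9*16**2 = -9*256 = -2304)
V(u) = -3 + (-19 + u)/(2*u) (V(u) = -3 + (u - 19)/(u + u) = -3 + (-19 + u)/((2*u)) = -3 + (-19 + u)*(1/(2*u)) = -3 + (-19 + u)/(2*u))
92899 + V(P) = 92899 + (1/2)*(-19 - 5*(-2304))/(-2304) = 92899 + (1/2)*(-1/2304)*(-19 + 11520) = 92899 + (1/2)*(-1/2304)*11501 = 92899 - 11501/4608 = 428067091/4608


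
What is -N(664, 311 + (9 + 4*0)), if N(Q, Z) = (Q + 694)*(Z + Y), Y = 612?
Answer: -1265656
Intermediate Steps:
N(Q, Z) = (612 + Z)*(694 + Q) (N(Q, Z) = (Q + 694)*(Z + 612) = (694 + Q)*(612 + Z) = (612 + Z)*(694 + Q))
-N(664, 311 + (9 + 4*0)) = -(424728 + 612*664 + 694*(311 + (9 + 4*0)) + 664*(311 + (9 + 4*0))) = -(424728 + 406368 + 694*(311 + (9 + 0)) + 664*(311 + (9 + 0))) = -(424728 + 406368 + 694*(311 + 9) + 664*(311 + 9)) = -(424728 + 406368 + 694*320 + 664*320) = -(424728 + 406368 + 222080 + 212480) = -1*1265656 = -1265656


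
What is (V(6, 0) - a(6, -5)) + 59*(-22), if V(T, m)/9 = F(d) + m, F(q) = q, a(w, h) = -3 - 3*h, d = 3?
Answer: -1283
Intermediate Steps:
V(T, m) = 27 + 9*m (V(T, m) = 9*(3 + m) = 27 + 9*m)
(V(6, 0) - a(6, -5)) + 59*(-22) = ((27 + 9*0) - (-3 - 3*(-5))) + 59*(-22) = ((27 + 0) - (-3 + 15)) - 1298 = (27 - 1*12) - 1298 = (27 - 12) - 1298 = 15 - 1298 = -1283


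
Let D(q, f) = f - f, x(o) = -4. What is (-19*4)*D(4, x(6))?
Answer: 0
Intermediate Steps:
D(q, f) = 0
(-19*4)*D(4, x(6)) = -19*4*0 = -76*0 = 0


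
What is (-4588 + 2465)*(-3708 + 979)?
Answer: 5793667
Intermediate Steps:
(-4588 + 2465)*(-3708 + 979) = -2123*(-2729) = 5793667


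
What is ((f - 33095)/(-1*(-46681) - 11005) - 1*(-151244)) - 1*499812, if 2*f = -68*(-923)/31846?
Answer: -11000621334581/31559386 ≈ -3.4857e+5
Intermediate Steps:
f = 15691/15923 (f = (-68*(-923)/31846)/2 = (62764*(1/31846))/2 = (½)*(31382/15923) = 15691/15923 ≈ 0.98543)
((f - 33095)/(-1*(-46681) - 11005) - 1*(-151244)) - 1*499812 = ((15691/15923 - 33095)/(-1*(-46681) - 11005) - 1*(-151244)) - 1*499812 = (-526955994/(15923*(46681 - 11005)) + 151244) - 499812 = (-526955994/15923/35676 + 151244) - 499812 = (-526955994/15923*1/35676 + 151244) - 499812 = (-29275333/31559386 + 151244) - 499812 = 4773138500851/31559386 - 499812 = -11000621334581/31559386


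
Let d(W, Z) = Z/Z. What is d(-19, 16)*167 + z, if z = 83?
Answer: 250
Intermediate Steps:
d(W, Z) = 1
d(-19, 16)*167 + z = 1*167 + 83 = 167 + 83 = 250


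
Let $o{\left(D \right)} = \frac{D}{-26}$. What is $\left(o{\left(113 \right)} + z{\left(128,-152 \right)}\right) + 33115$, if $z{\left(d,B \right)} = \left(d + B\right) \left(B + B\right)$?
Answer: $\frac{1050573}{26} \approx 40407.0$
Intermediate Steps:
$o{\left(D \right)} = - \frac{D}{26}$ ($o{\left(D \right)} = D \left(- \frac{1}{26}\right) = - \frac{D}{26}$)
$z{\left(d,B \right)} = 2 B \left(B + d\right)$ ($z{\left(d,B \right)} = \left(B + d\right) 2 B = 2 B \left(B + d\right)$)
$\left(o{\left(113 \right)} + z{\left(128,-152 \right)}\right) + 33115 = \left(\left(- \frac{1}{26}\right) 113 + 2 \left(-152\right) \left(-152 + 128\right)\right) + 33115 = \left(- \frac{113}{26} + 2 \left(-152\right) \left(-24\right)\right) + 33115 = \left(- \frac{113}{26} + 7296\right) + 33115 = \frac{189583}{26} + 33115 = \frac{1050573}{26}$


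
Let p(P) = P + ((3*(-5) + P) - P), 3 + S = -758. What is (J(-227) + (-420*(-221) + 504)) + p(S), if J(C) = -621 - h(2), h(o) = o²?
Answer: 91923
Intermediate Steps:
S = -761 (S = -3 - 758 = -761)
J(C) = -625 (J(C) = -621 - 1*2² = -621 - 1*4 = -621 - 4 = -625)
p(P) = -15 + P (p(P) = P + ((-15 + P) - P) = P - 15 = -15 + P)
(J(-227) + (-420*(-221) + 504)) + p(S) = (-625 + (-420*(-221) + 504)) + (-15 - 761) = (-625 + (92820 + 504)) - 776 = (-625 + 93324) - 776 = 92699 - 776 = 91923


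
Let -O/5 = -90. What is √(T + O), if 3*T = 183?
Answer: √511 ≈ 22.605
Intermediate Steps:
T = 61 (T = (⅓)*183 = 61)
O = 450 (O = -5*(-90) = 450)
√(T + O) = √(61 + 450) = √511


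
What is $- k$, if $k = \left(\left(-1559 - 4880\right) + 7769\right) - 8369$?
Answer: $7039$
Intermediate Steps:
$k = -7039$ ($k = \left(\left(-1559 - 4880\right) + 7769\right) - 8369 = \left(-6439 + 7769\right) - 8369 = 1330 - 8369 = -7039$)
$- k = \left(-1\right) \left(-7039\right) = 7039$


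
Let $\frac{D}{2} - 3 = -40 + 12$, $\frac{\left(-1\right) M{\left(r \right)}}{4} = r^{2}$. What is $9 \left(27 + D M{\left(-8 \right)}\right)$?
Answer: $115443$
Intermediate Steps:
$M{\left(r \right)} = - 4 r^{2}$
$D = -50$ ($D = 6 + 2 \left(-40 + 12\right) = 6 + 2 \left(-28\right) = 6 - 56 = -50$)
$9 \left(27 + D M{\left(-8 \right)}\right) = 9 \left(27 - 50 \left(- 4 \left(-8\right)^{2}\right)\right) = 9 \left(27 - 50 \left(\left(-4\right) 64\right)\right) = 9 \left(27 - -12800\right) = 9 \left(27 + 12800\right) = 9 \cdot 12827 = 115443$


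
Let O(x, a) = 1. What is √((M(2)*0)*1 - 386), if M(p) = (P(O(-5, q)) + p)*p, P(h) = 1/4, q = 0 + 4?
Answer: I*√386 ≈ 19.647*I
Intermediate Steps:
q = 4
P(h) = ¼ (P(h) = 1*(¼) = ¼)
M(p) = p*(¼ + p) (M(p) = (¼ + p)*p = p*(¼ + p))
√((M(2)*0)*1 - 386) = √(((2*(¼ + 2))*0)*1 - 386) = √(((2*(9/4))*0)*1 - 386) = √(((9/2)*0)*1 - 386) = √(0*1 - 386) = √(0 - 386) = √(-386) = I*√386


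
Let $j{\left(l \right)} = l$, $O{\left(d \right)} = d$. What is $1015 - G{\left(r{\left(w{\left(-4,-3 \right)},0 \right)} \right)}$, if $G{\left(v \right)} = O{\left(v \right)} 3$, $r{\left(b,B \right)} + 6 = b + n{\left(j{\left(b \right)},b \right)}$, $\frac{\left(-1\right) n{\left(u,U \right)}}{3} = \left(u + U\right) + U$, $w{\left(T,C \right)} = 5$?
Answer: $1153$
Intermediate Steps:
$n{\left(u,U \right)} = - 6 U - 3 u$ ($n{\left(u,U \right)} = - 3 \left(\left(u + U\right) + U\right) = - 3 \left(\left(U + u\right) + U\right) = - 3 \left(u + 2 U\right) = - 6 U - 3 u$)
$r{\left(b,B \right)} = -6 - 8 b$ ($r{\left(b,B \right)} = -6 + \left(b - 9 b\right) = -6 - 8 b$)
$G{\left(v \right)} = 3 v$ ($G{\left(v \right)} = v 3 = 3 v$)
$1015 - G{\left(r{\left(w{\left(-4,-3 \right)},0 \right)} \right)} = 1015 - 3 \left(-6 - 40\right) = 1015 - 3 \left(-46\right) = 1015 - -138 = 1015 + 138 = 1153$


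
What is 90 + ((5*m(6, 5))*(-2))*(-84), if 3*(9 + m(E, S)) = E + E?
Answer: -4110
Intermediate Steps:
m(E, S) = -9 + 2*E/3 (m(E, S) = -9 + (E + E)/3 = -9 + (2*E)/3 = -9 + 2*E/3)
90 + ((5*m(6, 5))*(-2))*(-84) = 90 + ((5*(-9 + (2/3)*6))*(-2))*(-84) = 90 + ((5*(-9 + 4))*(-2))*(-84) = 90 + ((5*(-5))*(-2))*(-84) = 90 - 25*(-2)*(-84) = 90 + 50*(-84) = 90 - 4200 = -4110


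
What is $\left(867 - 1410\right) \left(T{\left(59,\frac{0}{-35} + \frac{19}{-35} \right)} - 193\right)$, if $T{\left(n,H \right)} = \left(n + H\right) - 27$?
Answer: $\frac{3070122}{35} \approx 87718.0$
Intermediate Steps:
$T{\left(n,H \right)} = -27 + H + n$ ($T{\left(n,H \right)} = \left(H + n\right) - 27 = -27 + H + n$)
$\left(867 - 1410\right) \left(T{\left(59,\frac{0}{-35} + \frac{19}{-35} \right)} - 193\right) = \left(867 - 1410\right) \left(\left(-27 + \left(\frac{0}{-35} + \frac{19}{-35}\right) + 59\right) - 193\right) = - 543 \left(\left(-27 + \left(0 \left(- \frac{1}{35}\right) + 19 \left(- \frac{1}{35}\right)\right) + 59\right) - 193\right) = - 543 \left(\left(-27 + \left(0 - \frac{19}{35}\right) + 59\right) - 193\right) = - 543 \left(\left(-27 - \frac{19}{35} + 59\right) - 193\right) = - 543 \left(\frac{1101}{35} - 193\right) = \left(-543\right) \left(- \frac{5654}{35}\right) = \frac{3070122}{35}$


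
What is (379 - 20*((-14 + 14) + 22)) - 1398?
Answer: -1459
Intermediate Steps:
(379 - 20*((-14 + 14) + 22)) - 1398 = (379 - 20*(0 + 22)) - 1398 = (379 - 20*22) - 1398 = (379 - 440) - 1398 = -61 - 1398 = -1459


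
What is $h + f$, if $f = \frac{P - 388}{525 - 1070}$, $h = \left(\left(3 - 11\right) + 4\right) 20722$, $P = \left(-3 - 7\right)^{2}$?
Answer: $- \frac{45173672}{545} \approx -82888.0$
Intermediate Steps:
$P = 100$ ($P = \left(-10\right)^{2} = 100$)
$h = -82888$ ($h = \left(-8 + 4\right) 20722 = \left(-4\right) 20722 = -82888$)
$f = \frac{288}{545}$ ($f = \frac{100 - 388}{525 - 1070} = \frac{1}{-545} \left(-288\right) = \left(- \frac{1}{545}\right) \left(-288\right) = \frac{288}{545} \approx 0.52844$)
$h + f = -82888 + \frac{288}{545} = - \frac{45173672}{545}$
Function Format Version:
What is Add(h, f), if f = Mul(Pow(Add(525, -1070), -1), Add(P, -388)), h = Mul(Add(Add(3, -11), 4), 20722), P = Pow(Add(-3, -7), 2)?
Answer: Rational(-45173672, 545) ≈ -82888.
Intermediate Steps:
P = 100 (P = Pow(-10, 2) = 100)
h = -82888 (h = Mul(Add(-8, 4), 20722) = Mul(-4, 20722) = -82888)
f = Rational(288, 545) (f = Mul(Pow(Add(525, -1070), -1), Add(100, -388)) = Mul(Pow(-545, -1), -288) = Mul(Rational(-1, 545), -288) = Rational(288, 545) ≈ 0.52844)
Add(h, f) = Add(-82888, Rational(288, 545)) = Rational(-45173672, 545)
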